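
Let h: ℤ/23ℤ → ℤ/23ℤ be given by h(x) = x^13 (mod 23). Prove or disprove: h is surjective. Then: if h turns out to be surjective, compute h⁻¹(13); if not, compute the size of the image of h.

6

Since 23 is prime, the nonzero elements of ℤ/23ℤ form a cyclic group of order 22.
As gcd(13, 22) = 1, raising to the 13th power is a bijection on this group: if a^13 ≡ b^13 then (ab^{−1})^13 = 1, and the only element of order dividing gcd(13, 22) = 1 is 1, so a = b.
With h(0) = 0 this makes h injective on all of ℤ/23ℤ, hence bijective (finite equal-size domain and codomain). In particular h is surjective.
Since h is surjective, we find the preimage of 13. The inverse of x ↦ x^13 on (ℤ/23ℤ)^× is x ↦ x^17, because 13·17 = 221 = 10·22 + 1 ≡ 1 (mod 22) and x^{22} = 1 for x ≠ 0 (Fermat). So h⁻¹(13) = 13^17 mod 23.
Repeated squaring mod 23: 13^1 ≡ 13, 13^2 ≡ 13² = 169 ≡ 8, 13^4 ≡ 8² = 64 ≡ 18, 13^8 ≡ 18² = 324 ≡ 2, 13^16 ≡ 2² = 4. Since 17 = 16 + 1, 13^17 ≡ 4·13: 4·13 = 52 ≡ 6. So 13^17 ≡ 6 (mod 23).
Hence h⁻¹(13) = 6.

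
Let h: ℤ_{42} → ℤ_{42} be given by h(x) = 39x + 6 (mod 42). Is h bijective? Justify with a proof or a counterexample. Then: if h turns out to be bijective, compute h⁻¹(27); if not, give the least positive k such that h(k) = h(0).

14

We have gcd(39, 42) = 3 > 1. Taking u = 0 and v = 14: h(0) = 6 and h(14) = 39·14 + 6 = 552 ≡ 6 (mod 42).
So h(0) = h(14) while 0 ≠ 14, therefore h is not injective, hence not bijective.
Since h is not bijective, we find the least positive k with h(k) = h(0): this means 39k ≡ 0 (mod 42), i.e. 42 ∣ 39k. Since gcd(39, 42) = 3, dividing through by 3 this holds exactly when 14 ∣ 13k, and as gcd(13, 14) = 1, exactly when 14 ∣ k.
The smallest positive such k is 14.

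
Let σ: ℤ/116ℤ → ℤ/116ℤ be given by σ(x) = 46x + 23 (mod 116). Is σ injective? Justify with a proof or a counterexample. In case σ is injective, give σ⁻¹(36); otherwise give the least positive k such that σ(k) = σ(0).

58

Recall that σ is injective if σ(a) = σ(b) implies a = b.
We have gcd(46, 116) = 2 > 1. Taking a = 0 and b = 58: σ(0) = 23 and σ(58) = 46·58 + 23 = 2691 ≡ 23 (mod 116).
So σ(0) = σ(58) while 0 ≠ 58, so σ is not injective.
Since σ is not injective, we find the least positive k with σ(k) = σ(0): this means 46k ≡ 0 (mod 116), i.e. 116 ∣ 46k. Since gcd(46, 116) = 2, dividing through by 2 this holds exactly when 58 ∣ 23k, and as gcd(23, 58) = 1, exactly when 58 ∣ k.
The smallest positive such k is 58.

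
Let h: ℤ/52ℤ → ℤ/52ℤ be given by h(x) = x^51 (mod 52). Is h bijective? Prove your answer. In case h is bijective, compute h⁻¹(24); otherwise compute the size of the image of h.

h(2): Repeated squaring mod 52: 2^1 ≡ 2, 2^2 ≡ 2² = 4, 2^4 ≡ 4² = 16, 2^8 ≡ 16² = 256 ≡ 48, 2^16 ≡ 48² = 2304 ≡ 16, 2^32 ≡ 16² = 256 ≡ 48. Since 51 = 32 + 16 + 2 + 1, 2^51 ≡ 48·16·4·2: 48·16 = 768 ≡ 40, then 40·4 = 160 ≡ 4, then 4·2 = 8. So 2^51 ≡ 8 (mod 52).
h(6): Repeated squaring mod 52: 6^1 ≡ 6, 6^2 ≡ 6² = 36, 6^4 ≡ 36² = 1296 ≡ 48, 6^8 ≡ 48² = 2304 ≡ 16, 6^16 ≡ 16² = 256 ≡ 48, 6^32 ≡ 48² = 2304 ≡ 16. Since 51 = 32 + 16 + 2 + 1, 6^51 ≡ 16·48·36·6: 16·48 = 768 ≡ 40, then 40·36 = 1440 ≡ 36, then 36·6 = 216 ≡ 8. So 6^51 ≡ 8 (mod 52).
So h(2) = h(6) = 8 while 2 ≠ 6, hence h is not injective, hence not bijective.
Since h is not bijective, we determine |image(h)|. Computing x^51 mod 52 for each x (by repeated squaring, reducing mod 52 at every step), the values h(0), h(1), …, h(51) are: 0, 1, 8, 27, 12, 21, 8, 31, 44, 1, 12, 31, 12, 13, 40, 47, 40, 25, 8, 47, 44, 5, 40, 51, 44, 25, 0, 27, 8, 1, 12, 47, 8, 5, 44, 27, 12, 5, 12, 39, 40, 21, 40, 51, 8, 21, 44, 31, 40, 25, 44, 51.
The distinct values are {0, 1, 5, 8, 12, 13, 21, 25, 27, 31, 39, 40, 44, 47, 51}; there are 15 of them.

15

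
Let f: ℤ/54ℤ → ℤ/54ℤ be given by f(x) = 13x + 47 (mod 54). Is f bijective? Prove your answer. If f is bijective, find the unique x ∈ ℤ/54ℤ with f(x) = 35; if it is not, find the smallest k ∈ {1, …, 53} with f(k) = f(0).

24

Suppose f(a) = f(b) in ℤ/54ℤ. Then 13a + 47 ≡ 13b + 47 (mod 54), hence 13(a − b) ≡ 0 (mod 54).
Since gcd(13, 54) = 1, 13 is invertible modulo 54, thus a − b ≡ 0 (mod 54), i.e. a = b.
We now compute 13⁻¹ mod 54 explicitly. Euclid's algorithm: 54 = 4·13 + 2, 13 = 6·2 + 1; back-substituting gives 1 = 25·13 − 6·54, so 13⁻¹ ≡ 25 (mod 54).
For any y ∈ ℤ/54ℤ, x = 25(y − 47) mod 54 satisfies f(x) = 13·25(y − 47) + 47 ≡ y (since 13·25 ≡ 1 mod 54). So every y has a preimage.
Therefore f is bijective.
Since f is bijective, we compute f⁻¹(35): solve 13x + 47 ≡ 35 (mod 54), i.e. 13x ≡ 42 (mod 54).
Multiplying by 13⁻¹ = 25 gives x ≡ 25·42 = 1050 = 19·54 + 24 ≡ 24 (mod 54).
Check: f(24) = 13·24 + 47 = 359 = 6·54 + 35 ≡ 35 (mod 54).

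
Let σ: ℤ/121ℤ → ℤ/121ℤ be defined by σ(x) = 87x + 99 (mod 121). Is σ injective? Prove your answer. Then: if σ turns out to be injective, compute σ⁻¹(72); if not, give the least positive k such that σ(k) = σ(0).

104

Recall: σ is injective if σ(u) = σ(v) implies u = v.
Suppose σ(u) = σ(v) in ℤ/121ℤ. Then 87u + 99 ≡ 87v + 99 (mod 121), thus 87(u − v) ≡ 0 (mod 121).
Since gcd(87, 121) = 1, 87 is invertible modulo 121, thus u − v ≡ 0 (mod 121), i.e. u = v.
Hence σ is injective.
We now compute 87⁻¹ mod 121 explicitly. Euclid's algorithm: 121 = 1·87 + 34, 87 = 2·34 + 19, 34 = 1·19 + 15, 19 = 1·15 + 4, 15 = 3·4 + 3, 4 = 1·3 + 1; back-substituting gives 1 = 32·87 − 23·121, so 87⁻¹ ≡ 32 (mod 121).
Since σ is injective, we find σ⁻¹(72): we need 87x ≡ 72 − 99 ≡ 94 (mod 121). Using 87⁻¹ = 32: x ≡ 32·94 = 3008 = 24·121 + 104, so x = 104.
Check: σ(104) = 87·104 + 99 = 9147 = 75·121 + 72 ≡ 72 (mod 121).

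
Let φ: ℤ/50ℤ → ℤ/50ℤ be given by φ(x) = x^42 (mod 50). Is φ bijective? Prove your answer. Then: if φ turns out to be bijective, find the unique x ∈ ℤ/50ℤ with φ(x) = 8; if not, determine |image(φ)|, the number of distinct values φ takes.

φ(0) = 0^42 = 0.
φ(10): Repeated squaring mod 50: 10^1 ≡ 10, 10^2 ≡ 10² = 100 ≡ 0, 10^4 ≡ 0² = 0, 10^8 ≡ 0² = 0, 10^16 ≡ 0² = 0, 10^32 ≡ 0² = 0. Since 42 = 32 + 8 + 2, 10^42 ≡ 0·0·0: 0·0 = 0, then 0·0 = 0. So 10^42 ≡ 0 (mod 50).
So φ(0) = φ(10) = 0 while 0 ≠ 10, so φ is not injective, hence not bijective.
Since φ is not bijective, we determine |image(φ)|. Computing x^42 mod 50 for each x (by repeated squaring, reducing mod 50 at every step), the values φ(0), φ(1), …, φ(49) are: 0, 1, 4, 9, 16, 25, 36, 49, 14, 31, 0, 21, 44, 19, 46, 25, 6, 39, 24, 11, 0, 41, 34, 29, 26, 25, 26, 29, 34, 41, 0, 11, 24, 39, 6, 25, 46, 19, 44, 21, 0, 31, 14, 49, 36, 25, 16, 9, 4, 1.
The distinct values are {0, 1, 4, 6, 9, 11, 14, 16, 19, 21, 24, 25, 26, 29, 31, 34, 36, 39, 41, 44, 46, 49}; there are 22 of them.

22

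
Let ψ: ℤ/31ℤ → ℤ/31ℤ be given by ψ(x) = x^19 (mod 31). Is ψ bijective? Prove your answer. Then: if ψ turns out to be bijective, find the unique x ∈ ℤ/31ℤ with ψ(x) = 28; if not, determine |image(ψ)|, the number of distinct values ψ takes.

Since 31 is prime, the nonzero elements of ℤ/31ℤ form a cyclic group of order 30.
As gcd(19, 30) = 1, raising to the 19th power is a bijection on this group: if x_1^19 ≡ x_2^19 then (x_1x_2^{−1})^19 = 1, and the only element of order dividing gcd(19, 30) = 1 is 1, so x_1 = x_2.
With ψ(0) = 0 this makes ψ injective on all of ℤ/31ℤ, hence bijective (finite equal-size domain and codomain). In particular ψ is bijective.
Since ψ is bijective, we find the preimage of 28. The inverse of x ↦ x^19 on (ℤ/31ℤ)^× is x ↦ x^19, because 19·19 = 361 = 12·30 + 1 ≡ 1 (mod 30) and x^{30} = 1 for x ≠ 0 (Fermat). So ψ⁻¹(28) = 28^19 mod 31.
Repeated squaring mod 31: 28^1 ≡ 28, 28^2 ≡ 28² = 784 ≡ 9, 28^4 ≡ 9² = 81 ≡ 19, 28^8 ≡ 19² = 361 ≡ 20, 28^16 ≡ 20² = 400 ≡ 28. Since 19 = 16 + 2 + 1, 28^19 ≡ 28·9·28: 28·9 = 252 ≡ 4, then 4·28 = 112 ≡ 19. So 28^19 ≡ 19 (mod 31).
Hence ψ⁻¹(28) = 19.

19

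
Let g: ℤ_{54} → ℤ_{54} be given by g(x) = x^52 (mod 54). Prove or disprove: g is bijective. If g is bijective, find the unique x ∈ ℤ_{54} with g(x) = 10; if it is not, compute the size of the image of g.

20

g(0) = 0^52 = 0.
g(6): Repeated squaring mod 54: 6^1 ≡ 6, 6^2 ≡ 6² = 36, 6^4 ≡ 36² = 1296 ≡ 0, 6^8 ≡ 0² = 0, 6^16 ≡ 0² = 0, 6^32 ≡ 0² = 0. Since 52 = 32 + 16 + 4, 6^52 ≡ 0·0·0: 0·0 = 0, then 0·0 = 0. So 6^52 ≡ 0 (mod 54).
So g(0) = g(6) = 0 while 0 ≠ 6, hence g is not injective, hence not bijective.
Since g is not bijective, we determine |image(g)|. Computing x^52 mod 54 for each x (by repeated squaring, reducing mod 54 at every step), the values g(0), g(1), …, g(53) are: 0, 1, 34, 27, 22, 13, 0, 43, 46, 27, 10, 25, 0, 31, 4, 27, 52, 37, 0, 19, 16, 27, 40, 49, 0, 7, 28, 27, 28, 7, 0, 49, 40, 27, 16, 19, 0, 37, 52, 27, 4, 31, 0, 25, 10, 27, 46, 43, 0, 13, 22, 27, 34, 1.
The distinct values are {0, 1, 4, 7, 10, 13, 16, 19, 22, 25, 27, 28, 31, 34, 37, 40, 43, 46, 49, 52}; there are 20 of them.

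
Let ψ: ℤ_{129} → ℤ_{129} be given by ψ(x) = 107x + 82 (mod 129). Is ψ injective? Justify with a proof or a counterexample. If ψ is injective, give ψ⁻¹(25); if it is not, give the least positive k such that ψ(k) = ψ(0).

If ψ(u) = ψ(v), then 107u ≡ 107v (mod 129). Because gcd(107, 129) = 1, we may cancel 107 to get u ≡ v (mod 129).
Hence ψ is injective.
We now compute 107⁻¹ mod 129 explicitly. Euclid's algorithm: 129 = 1·107 + 22, 107 = 4·22 + 19, 22 = 1·19 + 3, 19 = 6·3 + 1; back-substituting gives 1 = 41·107 − 34·129, so 107⁻¹ ≡ 41 (mod 129).
Since ψ is injective, we compute ψ⁻¹(25): solve 107x + 82 ≡ 25 (mod 129), i.e. 107x ≡ 72 (mod 129).
Multiplying by 107⁻¹ = 41 gives x ≡ 41·72 = 2952 = 22·129 + 114 ≡ 114 (mod 129).
Check: ψ(114) = 107·114 + 82 = 12280 = 95·129 + 25 ≡ 25 (mod 129).

114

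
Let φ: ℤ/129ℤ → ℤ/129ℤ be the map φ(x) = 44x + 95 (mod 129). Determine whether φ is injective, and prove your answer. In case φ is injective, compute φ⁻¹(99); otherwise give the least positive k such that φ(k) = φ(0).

By definition, φ is injective if φ(u) = φ(v) implies u = v.
If φ(u) = φ(v), then 44u ≡ 44v (mod 129). Because gcd(44, 129) = 1, we may cancel 44 to get u ≡ v (mod 129).
So φ is injective.
We now compute 44⁻¹ mod 129 explicitly. Euclid's algorithm: 129 = 2·44 + 41, 44 = 1·41 + 3, 41 = 13·3 + 2, 3 = 1·2 + 1; back-substituting gives 1 = 44·44 − 15·129, so 44⁻¹ ≡ 44 (mod 129).
Since φ is injective, we compute φ⁻¹(99): solve 44x + 95 ≡ 99 (mod 129), i.e. 44x ≡ 4 (mod 129).
Multiplying by 44⁻¹ = 44 gives x ≡ 44·4 = 176 = 1·129 + 47 ≡ 47 (mod 129).
Check: φ(47) = 44·47 + 95 = 2163 = 16·129 + 99 ≡ 99 (mod 129).

47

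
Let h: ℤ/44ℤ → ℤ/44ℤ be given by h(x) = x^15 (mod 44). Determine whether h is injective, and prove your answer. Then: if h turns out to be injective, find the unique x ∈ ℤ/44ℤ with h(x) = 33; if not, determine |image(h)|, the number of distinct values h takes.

9

h(1) = 1^15 = 1.
h(5): Repeated squaring mod 44: 5^1 ≡ 5, 5^2 ≡ 5² = 25, 5^4 ≡ 25² = 625 ≡ 9, 5^8 ≡ 9² = 81 ≡ 37. Since 15 = 8 + 4 + 2 + 1, 5^15 ≡ 37·9·25·5: 37·9 = 333 ≡ 25, then 25·25 = 625 ≡ 9, then 9·5 = 45 ≡ 1. So 5^15 ≡ 1 (mod 44).
So h(1) = h(5) = 1 while 1 ≠ 5, so h is not injective.
Since h is not injective, we determine |image(h)|. Computing x^15 mod 44 for each x (by repeated squaring, reducing mod 44 at every step), the values h(0), h(1), …, h(43) are: 0, 1, 32, 23, 12, 1, 32, 43, 32, 1, 32, 11, 12, 21, 12, 23, 12, 21, 32, 43, 12, 21, 0, 23, 32, 1, 12, 23, 32, 21, 32, 23, 32, 33, 12, 43, 12, 1, 12, 43, 32, 21, 12, 43.
The distinct values are {0, 1, 11, 12, 21, 23, 32, 33, 43}; there are 9 of them.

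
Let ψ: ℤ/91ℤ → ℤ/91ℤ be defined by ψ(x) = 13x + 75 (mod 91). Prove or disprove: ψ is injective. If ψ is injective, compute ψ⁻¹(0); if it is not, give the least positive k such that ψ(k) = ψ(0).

We have gcd(13, 91) = 13 > 1. Taking x_1 = 0 and x_2 = 7: ψ(0) = 75 and ψ(7) = 13·7 + 75 = 166 ≡ 75 (mod 91).
So ψ(0) = ψ(7) while 0 ≠ 7, hence ψ is not injective.
Since ψ is not injective, we find the least positive k with ψ(k) = ψ(0): this means 13k ≡ 0 (mod 91), i.e. 91 ∣ 13k. Since gcd(13, 91) = 13, dividing through by 13 this holds exactly when 7 ∣ k.
The smallest positive such k is 7.

7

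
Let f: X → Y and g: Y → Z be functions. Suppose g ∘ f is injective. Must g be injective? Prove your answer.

No. Take X = {0, 1, 2}, Y = {0, 1, 2, 3, 4}, Z = {0, 1, 2, 3, 4}, f(a) = a for each a ∈ X, and g(b) = 3 if b ∈ {3, 4} else g(b) = b.
Then g ∘ f = f is injective (X ⊂ Y and f is the inclusion), but g(3) = g(4) = 3 with 3 ≠ 4, so g is not injective.

not injective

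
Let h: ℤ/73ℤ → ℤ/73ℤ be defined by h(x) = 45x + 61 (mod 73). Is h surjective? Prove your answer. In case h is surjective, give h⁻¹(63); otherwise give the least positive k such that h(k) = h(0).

26

Since gcd(45, 73) = 1, 45 is invertible modulo 73. Euclid's algorithm: 73 = 1·45 + 28, 45 = 1·28 + 17, 28 = 1·17 + 11, 17 = 1·11 + 6, 11 = 1·6 + 5, 6 = 1·5 + 1; back-substituting gives 1 = 13·45 − 8·73, so 45⁻¹ ≡ 13 (mod 73).
Then y ↦ 13(y − 61) is a two-sided inverse to h, so every y ∈ ℤ/73ℤ has a preimage.
Hence h is surjective.
Since h is surjective, we compute h⁻¹(63): solve 45x + 61 ≡ 63 (mod 73), i.e. 45x ≡ 2 (mod 73).
Multiplying by 45⁻¹ = 13 gives x ≡ 13·2 = 26 ≡ 26 (mod 73).
Check: h(26) = 45·26 + 61 = 1231 = 16·73 + 63 ≡ 63 (mod 73).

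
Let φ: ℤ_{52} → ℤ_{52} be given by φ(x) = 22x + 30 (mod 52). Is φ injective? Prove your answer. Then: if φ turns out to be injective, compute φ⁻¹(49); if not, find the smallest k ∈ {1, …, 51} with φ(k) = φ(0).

26

Recall that φ is injective if φ(x_1) = φ(x_2) implies x_1 = x_2.
We have gcd(22, 52) = 2 > 1. Taking x_1 = 0 and x_2 = 26: φ(0) = 30 and φ(26) = 22·26 + 30 = 602 ≡ 30 (mod 52).
So φ(0) = φ(26) while 0 ≠ 26, thus φ is not injective.
Since φ is not injective, we find the least positive k with φ(k) = φ(0): this means 22k ≡ 0 (mod 52), i.e. 52 ∣ 22k. Since gcd(22, 52) = 2, dividing through by 2 this holds exactly when 26 ∣ 11k, and as gcd(11, 26) = 1, exactly when 26 ∣ k.
The smallest positive such k is 26.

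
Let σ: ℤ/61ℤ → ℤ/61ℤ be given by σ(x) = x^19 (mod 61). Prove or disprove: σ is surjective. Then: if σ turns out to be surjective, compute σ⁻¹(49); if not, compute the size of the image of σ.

Since 61 is prime, the nonzero elements of ℤ/61ℤ form a cyclic group of order 60.
As gcd(19, 60) = 1, raising to the 19th power is a bijection on this group: if a^19 ≡ b^19 then (ab^{−1})^19 = 1, and the only element of order dividing gcd(19, 60) = 1 is 1, so a = b.
With σ(0) = 0 this makes σ injective on all of ℤ/61ℤ, hence bijective (finite equal-size domain and codomain). In particular σ is surjective.
Since σ is surjective, we find the preimage of 49. The inverse of x ↦ x^19 on (ℤ/61ℤ)^× is x ↦ x^19, because 19·19 = 361 = 6·60 + 1 ≡ 1 (mod 60) and x^{60} = 1 for x ≠ 0 (Fermat). So σ⁻¹(49) = 49^19 mod 61.
Repeated squaring mod 61: 49^1 ≡ 49, 49^2 ≡ 49² = 2401 ≡ 22, 49^4 ≡ 22² = 484 ≡ 57, 49^8 ≡ 57² = 3249 ≡ 16, 49^16 ≡ 16² = 256 ≡ 12. Since 19 = 16 + 2 + 1, 49^19 ≡ 12·22·49: 12·22 = 264 ≡ 20, then 20·49 = 980 ≡ 4. So 49^19 ≡ 4 (mod 61).
Hence σ⁻¹(49) = 4.

4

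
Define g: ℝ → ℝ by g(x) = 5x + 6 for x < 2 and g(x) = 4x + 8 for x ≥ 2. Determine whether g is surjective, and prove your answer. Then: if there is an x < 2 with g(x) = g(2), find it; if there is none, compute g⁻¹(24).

4

Both pieces are strictly increasing (slopes 5 and 4), so each is injective on its own interval.
The left piece maps (−∞, 2) onto (−∞, 16); the right piece maps [2, ∞) onto [16, ∞).
These images together cover ℝ, so g is surjective.
Because the two images are disjoint, no x < 2 has g(x) = g(2), so we compute g⁻¹(24): 24 lies in [16, ∞), so solve 4x + 8 = 24: x = (24 − 8)/4 = 4.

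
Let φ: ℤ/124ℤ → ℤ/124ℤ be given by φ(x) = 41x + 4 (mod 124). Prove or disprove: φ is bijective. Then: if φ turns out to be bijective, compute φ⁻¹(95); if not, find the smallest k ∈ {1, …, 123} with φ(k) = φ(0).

Suppose φ(u) = φ(v) in ℤ/124ℤ. Then 41u + 4 ≡ 41v + 4 (mod 124), so 41(u − v) ≡ 0 (mod 124).
Since gcd(41, 124) = 1, 41 is invertible modulo 124, hence u − v ≡ 0 (mod 124), i.e. u = v.
We now compute 41⁻¹ mod 124 explicitly. Euclid's algorithm: 124 = 3·41 + 1; back-substituting gives 1 = 121·41 − 40·124, so 41⁻¹ ≡ 121 (mod 124).
Then y ↦ 121(y − 4) is a two-sided inverse to φ, so every y ∈ ℤ/124ℤ has a preimage.
Therefore φ is bijective.
Since φ is bijective, we compute φ⁻¹(95): solve 41x + 4 ≡ 95 (mod 124), i.e. 41x ≡ 91 (mod 124).
Multiplying by 41⁻¹ = 121 gives x ≡ 121·91 = 11011 = 88·124 + 99 ≡ 99 (mod 124).
Check: φ(99) = 41·99 + 4 = 4063 = 32·124 + 95 ≡ 95 (mod 124).

99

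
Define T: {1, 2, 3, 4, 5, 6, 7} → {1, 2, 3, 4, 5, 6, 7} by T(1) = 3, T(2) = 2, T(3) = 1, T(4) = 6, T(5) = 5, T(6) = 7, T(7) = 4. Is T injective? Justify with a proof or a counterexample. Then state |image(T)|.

The values T(1), …, T(7) are 3, 2, 1, 6, 5, 7, 4 — all distinct.
So T(x_1) = T(x_2) only when x_1 = x_2, and T is injective.
The image of T is {1, 2, 3, 4, 5, 6, 7}, which has 7 elements.

7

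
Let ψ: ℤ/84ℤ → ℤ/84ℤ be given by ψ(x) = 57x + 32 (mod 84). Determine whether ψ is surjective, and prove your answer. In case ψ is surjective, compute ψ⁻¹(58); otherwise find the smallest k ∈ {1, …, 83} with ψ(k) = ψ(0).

Since gcd(57, 84) = 3, we have 57x ≡ 0 (mod 3) for all x, so ψ(x) ≡ 2 (mod 3).
But 0 ≢ 2 (mod 3), so 0 ∈ ℤ/84ℤ has no preimage. Therefore ψ is not surjective.
Since ψ is not surjective, we find the least positive k with ψ(k) = ψ(0): this means 57k ≡ 0 (mod 84), i.e. 84 ∣ 57k. Since gcd(57, 84) = 3, dividing through by 3 this holds exactly when 28 ∣ 19k, and as gcd(19, 28) = 1, exactly when 28 ∣ k.
The smallest positive such k is 28.

28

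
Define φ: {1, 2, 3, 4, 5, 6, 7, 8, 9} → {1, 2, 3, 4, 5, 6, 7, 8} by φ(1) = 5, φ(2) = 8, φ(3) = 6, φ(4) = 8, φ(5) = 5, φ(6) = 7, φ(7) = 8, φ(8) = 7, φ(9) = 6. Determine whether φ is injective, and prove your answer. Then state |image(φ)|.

φ(2) = 8 = φ(4) with 2 ≠ 4, so φ is not injective.
The image of φ is {5, 6, 7, 8}, which has 4 elements.

4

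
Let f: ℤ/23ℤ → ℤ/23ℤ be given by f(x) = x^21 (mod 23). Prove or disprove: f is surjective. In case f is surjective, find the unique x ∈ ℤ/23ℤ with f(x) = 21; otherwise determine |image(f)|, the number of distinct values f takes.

Since 23 is prime, the nonzero elements of ℤ/23ℤ form a cyclic group of order 22.
As gcd(21, 22) = 1, raising to the 21st power is a bijection on this group: if u^21 ≡ v^21 then (uv^{−1})^21 = 1, and the only element of order dividing gcd(21, 22) = 1 is 1, so u = v.
With f(0) = 0 this makes f injective on all of ℤ/23ℤ, hence bijective (finite equal-size domain and codomain). In particular f is surjective.
Since f is surjective, we find the preimage of 21. The inverse of x ↦ x^21 on (ℤ/23ℤ)^× is x ↦ x^21, because 21·21 = 441 = 20·22 + 1 ≡ 1 (mod 22) and x^{22} = 1 for x ≠ 0 (Fermat). So f⁻¹(21) = 21^21 mod 23.
Repeated squaring mod 23: 21^1 ≡ 21, 21^2 ≡ 21² = 441 ≡ 4, 21^4 ≡ 4² = 16, 21^8 ≡ 16² = 256 ≡ 3, 21^16 ≡ 3² = 9. Since 21 = 16 + 4 + 1, 21^21 ≡ 9·16·21: 9·16 = 144 ≡ 6, then 6·21 = 126 ≡ 11. So 21^21 ≡ 11 (mod 23).
Hence f⁻¹(21) = 11.

11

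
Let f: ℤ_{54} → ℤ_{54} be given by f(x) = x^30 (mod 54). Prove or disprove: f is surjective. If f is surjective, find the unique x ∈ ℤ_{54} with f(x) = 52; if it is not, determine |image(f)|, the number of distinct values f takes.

8

f(0) = 0^30 = 0.
f(6): Repeated squaring mod 54: 6^1 ≡ 6, 6^2 ≡ 6² = 36, 6^4 ≡ 36² = 1296 ≡ 0, 6^8 ≡ 0² = 0, 6^16 ≡ 0² = 0. Since 30 = 16 + 8 + 4 + 2, 6^30 ≡ 0·0·0·36: 0·0 = 0, then 0·0 = 0, then 0·36 = 0. So 6^30 ≡ 0 (mod 54).
So f(0) = f(6) = 0 while 0 ≠ 6, thus f is not injective.
A non-injective map from the 54-element set ℤ_{54} to itself takes at most 53 distinct values, so it cannot be surjective. Hence f is not surjective.
Since f is not surjective, we determine |image(f)|. Computing x^30 mod 54 for each x (by repeated squaring, reducing mod 54 at every step), the values f(0), f(1), …, f(53) are: 0, 1, 46, 27, 10, 37, 0, 19, 28, 27, 28, 19, 0, 37, 10, 27, 46, 1, 0, 1, 46, 27, 10, 37, 0, 19, 28, 27, 28, 19, 0, 37, 10, 27, 46, 1, 0, 1, 46, 27, 10, 37, 0, 19, 28, 27, 28, 19, 0, 37, 10, 27, 46, 1.
The distinct values are {0, 1, 10, 19, 27, 28, 37, 46}; there are 8 of them.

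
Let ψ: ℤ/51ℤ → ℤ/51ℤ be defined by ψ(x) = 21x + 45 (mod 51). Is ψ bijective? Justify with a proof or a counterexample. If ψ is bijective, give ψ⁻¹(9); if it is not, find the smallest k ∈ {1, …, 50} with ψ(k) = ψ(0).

17

We have gcd(21, 51) = 3 > 1. Taking x_1 = 0 and x_2 = 17: ψ(0) = 45 and ψ(17) = 21·17 + 45 = 402 ≡ 45 (mod 51).
So ψ(0) = ψ(17) while 0 ≠ 17, so ψ is not injective, hence not bijective.
Since ψ is not bijective, we find the least positive k with ψ(k) = ψ(0): this means 21k ≡ 0 (mod 51), i.e. 51 ∣ 21k. Since gcd(21, 51) = 3, dividing through by 3 this holds exactly when 17 ∣ 7k, and as gcd(7, 17) = 1, exactly when 17 ∣ k.
The smallest positive such k is 17.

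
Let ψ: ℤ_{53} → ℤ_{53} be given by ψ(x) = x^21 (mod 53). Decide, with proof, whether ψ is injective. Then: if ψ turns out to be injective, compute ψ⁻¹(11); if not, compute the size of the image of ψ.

37

Since 53 is prime, the nonzero elements of ℤ_{53} form a cyclic group of order 52.
As gcd(21, 52) = 1, raising to the 21st power is a bijection on this group: if a^21 ≡ b^21 then (ab^{−1})^21 = 1, and the only element of order dividing gcd(21, 52) = 1 is 1, so a = b.
With ψ(0) = 0 this makes ψ injective on all of ℤ_{53}, hence bijective (finite equal-size domain and codomain). In particular ψ is injective.
Since ψ is injective, we find the preimage of 11. The inverse of x ↦ x^21 on (ℤ_{53})^× is x ↦ x^5, because 21·5 = 105 = 2·52 + 1 ≡ 1 (mod 52) and x^{52} = 1 for x ≠ 0 (Fermat). So ψ⁻¹(11) = 11^5 mod 53.
Repeated squaring mod 53: 11^1 ≡ 11, 11^2 ≡ 11² = 121 ≡ 15, 11^4 ≡ 15² = 225 ≡ 13. Since 5 = 4 + 1, 11^5 ≡ 13·11: 13·11 = 143 ≡ 37. So 11^5 ≡ 37 (mod 53).
Hence ψ⁻¹(11) = 37.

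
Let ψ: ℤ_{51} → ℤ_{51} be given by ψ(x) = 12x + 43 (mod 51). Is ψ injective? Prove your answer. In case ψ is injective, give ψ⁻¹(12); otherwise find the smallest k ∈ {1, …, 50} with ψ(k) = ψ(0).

By definition, injectivity means: for all u, v in the domain, ψ(u) = ψ(v) implies u = v.
We have gcd(12, 51) = 3 > 1. Taking u = 0 and v = 17: ψ(0) = 43 and ψ(17) = 12·17 + 43 = 247 ≡ 43 (mod 51).
So ψ(0) = ψ(17) while 0 ≠ 17, so ψ is not injective.
Since ψ is not injective, we find the least positive k with ψ(k) = ψ(0): this means 12k ≡ 0 (mod 51), i.e. 51 ∣ 12k. Since gcd(12, 51) = 3, dividing through by 3 this holds exactly when 17 ∣ 4k, and as gcd(4, 17) = 1, exactly when 17 ∣ k.
The smallest positive such k is 17.

17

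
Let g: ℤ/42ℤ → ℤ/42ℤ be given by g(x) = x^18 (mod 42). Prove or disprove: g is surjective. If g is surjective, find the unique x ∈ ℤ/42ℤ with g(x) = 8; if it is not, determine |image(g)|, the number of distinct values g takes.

g(2): Repeated squaring mod 42: 2^1 ≡ 2, 2^2 ≡ 2² = 4, 2^4 ≡ 4² = 16, 2^8 ≡ 16² = 256 ≡ 4, 2^16 ≡ 4² = 16. Since 18 = 16 + 2, 2^18 ≡ 16·4: 16·4 = 64 ≡ 22. So 2^18 ≡ 22 (mod 42).
g(4): Repeated squaring mod 42: 4^1 ≡ 4, 4^2 ≡ 4² = 16, 4^4 ≡ 16² = 256 ≡ 4, 4^8 ≡ 4² = 16, 4^16 ≡ 16² = 256 ≡ 4. Since 18 = 16 + 2, 4^18 ≡ 4·16: 4·16 = 64 ≡ 22. So 4^18 ≡ 22 (mod 42).
So g(2) = g(4) = 22 while 2 ≠ 4, thus g is not injective.
A non-injective map from the 42-element set ℤ/42ℤ to itself takes at most 41 distinct values, so it cannot be surjective. Thus g is not surjective.
Since g is not surjective, we determine |image(g)|. Computing x^18 mod 42 for each x (by repeated squaring, reducing mod 42 at every step), the values g(0), g(1), …, g(41) are: 0, 1, 22, 15, 22, 1, 36, 7, 22, 15, 22, 1, 36, 1, 28, 15, 22, 1, 36, 1, 22, 21, 22, 1, 36, 1, 22, 15, 28, 1, 36, 1, 22, 15, 22, 7, 36, 1, 22, 15, 22, 1.
The distinct values are {0, 1, 7, 15, 21, 22, 28, 36}; there are 8 of them.

8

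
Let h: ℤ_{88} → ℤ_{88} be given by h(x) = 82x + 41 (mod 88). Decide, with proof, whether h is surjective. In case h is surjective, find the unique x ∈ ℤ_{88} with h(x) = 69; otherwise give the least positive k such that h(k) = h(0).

Since gcd(82, 88) = 2, we have 82x ≡ 0 (mod 2) for all x, so h(x) ≡ 1 (mod 2).
But 0 ≢ 1 (mod 2), so 0 ∈ ℤ_{88} has no preimage. Hence h is not surjective.
Since h is not surjective, we find the least positive k with h(k) = h(0): this means 82k ≡ 0 (mod 88), i.e. 88 ∣ 82k. Since gcd(82, 88) = 2, dividing through by 2 this holds exactly when 44 ∣ 41k, and as gcd(41, 44) = 1, exactly when 44 ∣ k.
The smallest positive such k is 44.

44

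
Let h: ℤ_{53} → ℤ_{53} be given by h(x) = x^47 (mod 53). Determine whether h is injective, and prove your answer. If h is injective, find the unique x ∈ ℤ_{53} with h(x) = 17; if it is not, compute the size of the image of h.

40

Since 53 is prime, the nonzero elements of ℤ_{53} form a cyclic group of order 52.
As gcd(47, 52) = 1, raising to the 47th power is a bijection on this group: if x_1^47 ≡ x_2^47 then (x_1x_2^{−1})^47 = 1, and the only element of order dividing gcd(47, 52) = 1 is 1, so x_1 = x_2.
With h(0) = 0 this makes h injective on all of ℤ_{53}, hence bijective (finite equal-size domain and codomain). In particular h is injective.
Since h is injective, we find the preimage of 17. The inverse of x ↦ x^47 on (ℤ_{53})^× is x ↦ x^31, because 47·31 = 1457 = 28·52 + 1 ≡ 1 (mod 52) and x^{52} = 1 for x ≠ 0 (Fermat). So h⁻¹(17) = 17^31 mod 53.
Repeated squaring mod 53: 17^1 ≡ 17, 17^2 ≡ 17² = 289 ≡ 24, 17^4 ≡ 24² = 576 ≡ 46, 17^8 ≡ 46² = 2116 ≡ 49, 17^16 ≡ 49² = 2401 ≡ 16. Since 31 = 16 + 8 + 4 + 2 + 1, 17^31 ≡ 16·49·46·24·17: 16·49 = 784 ≡ 42, then 42·46 = 1932 ≡ 24, then 24·24 = 576 ≡ 46, then 46·17 = 782 ≡ 40. So 17^31 ≡ 40 (mod 53).
Hence h⁻¹(17) = 40.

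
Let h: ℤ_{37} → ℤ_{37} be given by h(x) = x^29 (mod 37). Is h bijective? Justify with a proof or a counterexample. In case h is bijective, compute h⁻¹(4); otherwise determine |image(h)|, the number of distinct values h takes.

25

Since 37 is prime, the nonzero elements of ℤ_{37} form a cyclic group of order 36.
As gcd(29, 36) = 1, raising to the 29th power is a bijection on this group: if x_1^29 ≡ x_2^29 then (x_1x_2^{−1})^29 = 1, and the only element of order dividing gcd(29, 36) = 1 is 1, so x_1 = x_2.
With h(0) = 0 this makes h injective on all of ℤ_{37}, hence bijective (finite equal-size domain and codomain). In particular h is bijective.
Since h is bijective, we find the preimage of 4. The inverse of x ↦ x^29 on (ℤ_{37})^× is x ↦ x^5, because 29·5 = 145 = 4·36 + 1 ≡ 1 (mod 36) and x^{36} = 1 for x ≠ 0 (Fermat). So h⁻¹(4) = 4^5 mod 37.
Repeated squaring mod 37: 4^1 ≡ 4, 4^2 ≡ 4² = 16, 4^4 ≡ 16² = 256 ≡ 34. Since 5 = 4 + 1, 4^5 ≡ 34·4: 34·4 = 136 ≡ 25. So 4^5 ≡ 25 (mod 37).
Hence h⁻¹(4) = 25.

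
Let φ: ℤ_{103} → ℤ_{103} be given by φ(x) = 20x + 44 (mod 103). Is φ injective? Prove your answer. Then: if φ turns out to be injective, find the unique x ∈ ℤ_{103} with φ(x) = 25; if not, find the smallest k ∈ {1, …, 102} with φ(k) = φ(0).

Suppose φ(s) = φ(t) in ℤ_{103}. Then 20s + 44 ≡ 20t + 44 (mod 103), hence 20(s − t) ≡ 0 (mod 103).
Since gcd(20, 103) = 1, 20 is invertible modulo 103, therefore s − t ≡ 0 (mod 103), i.e. s = t.
So φ is injective.
We now compute 20⁻¹ mod 103 explicitly. Euclid's algorithm: 103 = 5·20 + 3, 20 = 6·3 + 2, 3 = 1·2 + 1; back-substituting gives 1 = 67·20 − 13·103, so 20⁻¹ ≡ 67 (mod 103).
Since φ is injective, we compute φ⁻¹(25): solve 20x + 44 ≡ 25 (mod 103), i.e. 20x ≡ 84 (mod 103).
Multiplying by 20⁻¹ = 67 gives x ≡ 67·84 = 5628 = 54·103 + 66 ≡ 66 (mod 103).
Check: φ(66) = 20·66 + 44 = 1364 = 13·103 + 25 ≡ 25 (mod 103).

66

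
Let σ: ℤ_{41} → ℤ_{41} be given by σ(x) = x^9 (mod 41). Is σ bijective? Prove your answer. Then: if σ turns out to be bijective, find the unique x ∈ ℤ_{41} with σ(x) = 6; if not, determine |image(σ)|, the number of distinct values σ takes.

Since 41 is prime, the nonzero elements of ℤ_{41} form a cyclic group of order 40.
As gcd(9, 40) = 1, raising to the 9th power is a bijection on this group: if x_1^9 ≡ x_2^9 then (x_1x_2^{−1})^9 = 1, and the only element of order dividing gcd(9, 40) = 1 is 1, so x_1 = x_2.
With σ(0) = 0 this makes σ injective on all of ℤ_{41}, hence bijective (finite equal-size domain and codomain). In particular σ is bijective.
Since σ is bijective, we find the preimage of 6. The inverse of x ↦ x^9 on (ℤ_{41})^× is x ↦ x^9, because 9·9 = 81 = 2·40 + 1 ≡ 1 (mod 40) and x^{40} = 1 for x ≠ 0 (Fermat). So σ⁻¹(6) = 6^9 mod 41.
Repeated squaring mod 41: 6^1 ≡ 6, 6^2 ≡ 6² = 36, 6^4 ≡ 36² = 1296 ≡ 25, 6^8 ≡ 25² = 625 ≡ 10. Since 9 = 8 + 1, 6^9 ≡ 10·6: 10·6 = 60 ≡ 19. So 6^9 ≡ 19 (mod 41).
Hence σ⁻¹(6) = 19.

19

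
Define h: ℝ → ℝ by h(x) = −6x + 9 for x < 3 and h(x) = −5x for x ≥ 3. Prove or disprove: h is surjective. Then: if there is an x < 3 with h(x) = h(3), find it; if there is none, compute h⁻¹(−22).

Both pieces are strictly decreasing (slopes −6 and −5), so each is injective on its own interval.
The left piece maps (−∞, 3) onto (−9, ∞); the right piece maps [3, ∞) onto (−∞, −15].
The union (−9, ∞) ∪ (−∞, −15] omits the interval between −9 and −15; in particular −9 has no preimage. So h is not surjective.
Because the two images are disjoint, no x < 3 has h(x) = h(3), so we compute h⁻¹(−22): −22 lies in (−∞, −15], so solve −5x = −22: x = (−22 − 0)/(−5) = 22/5.

22/5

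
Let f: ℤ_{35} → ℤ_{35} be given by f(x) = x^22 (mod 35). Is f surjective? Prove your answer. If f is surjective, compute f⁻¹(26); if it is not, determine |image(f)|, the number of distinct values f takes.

f(1) = 1^22 = 1.
f(6): Repeated squaring mod 35: 6^1 ≡ 6, 6^2 ≡ 6² = 36 ≡ 1, 6^4 ≡ 1² = 1, 6^8 ≡ 1² = 1, 6^16 ≡ 1² = 1. Since 22 = 16 + 4 + 2, 6^22 ≡ 1·1·1: 1·1 = 1, then 1·1 = 1. So 6^22 ≡ 1 (mod 35).
So f(1) = f(6) = 1 while 1 ≠ 6, thus f is not injective.
A non-injective map from the 35-element set ℤ_{35} to itself takes at most 34 distinct values, so it cannot be surjective. Thus f is not surjective.
Since f is not surjective, we determine |image(f)|. Computing x^22 mod 35 for each x (by repeated squaring, reducing mod 35 at every step), the values f(0), f(1), …, f(34) are: 0, 1, 9, 4, 11, 30, 1, 14, 29, 16, 25, 11, 9, 29, 21, 15, 16, 4, 4, 16, 15, 21, 29, 9, 11, 25, 16, 29, 14, 1, 30, 11, 4, 9, 1.
The distinct values are {0, 1, 4, 9, 11, 14, 15, 16, 21, 25, 29, 30}; there are 12 of them.

12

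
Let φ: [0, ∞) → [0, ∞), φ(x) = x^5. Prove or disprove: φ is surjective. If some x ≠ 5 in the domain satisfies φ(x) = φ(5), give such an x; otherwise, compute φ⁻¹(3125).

5

For any y ∈ [0, ∞), x = y^{1/5} ∈ [0, ∞) gives φ(x) = y, so φ is surjective.
Since x ↦ x^5 is strictly increasing on [0, ∞), it is injective there, so no x ≠ 5 in the domain has φ(x) = φ(5). We therefore compute φ⁻¹(3125) = 3125^{1/5} = 5 (indeed 5^5 = 3125).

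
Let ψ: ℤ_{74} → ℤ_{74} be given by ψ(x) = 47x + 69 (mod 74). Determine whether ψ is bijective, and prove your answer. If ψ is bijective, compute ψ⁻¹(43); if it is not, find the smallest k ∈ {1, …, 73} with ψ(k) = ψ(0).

If ψ(u) = ψ(v), then 47u ≡ 47v (mod 74). Because gcd(47, 74) = 1, we may cancel 47 to get u ≡ v (mod 74).
We now compute 47⁻¹ mod 74 explicitly. Euclid's algorithm: 74 = 1·47 + 27, 47 = 1·27 + 20, 27 = 1·20 + 7, 20 = 2·7 + 6, 7 = 1·6 + 1; back-substituting gives 1 = 63·47 − 40·74, so 47⁻¹ ≡ 63 (mod 74).
For any y ∈ ℤ_{74}, x = 63(y − 69) mod 74 satisfies ψ(x) = 47·63(y − 69) + 69 ≡ y (since 47·63 ≡ 1 mod 74). So every y has a preimage.
So ψ is bijective.
Since ψ is bijective, we find ψ⁻¹(43): we need 47x ≡ 43 − 69 ≡ 48 (mod 74). Using 47⁻¹ = 63: x ≡ 63·48 = 3024 = 40·74 + 64, so x = 64.
Check: ψ(64) = 47·64 + 69 = 3077 = 41·74 + 43 ≡ 43 (mod 74).

64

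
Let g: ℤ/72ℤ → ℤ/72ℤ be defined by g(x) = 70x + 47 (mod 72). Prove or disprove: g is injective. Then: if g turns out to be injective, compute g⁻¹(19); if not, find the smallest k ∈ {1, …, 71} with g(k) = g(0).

36

We have gcd(70, 72) = 2 > 1. Taking s = 0 and t = 36: g(0) = 47 and g(36) = 70·36 + 47 = 2567 ≡ 47 (mod 72).
So g(0) = g(36) while 0 ≠ 36, therefore g is not injective.
Since g is not injective, we find the least positive k with g(k) = g(0): this means 70k ≡ 0 (mod 72), i.e. 72 ∣ 70k. Since gcd(70, 72) = 2, dividing through by 2 this holds exactly when 36 ∣ 35k, and as gcd(35, 36) = 1, exactly when 36 ∣ k.
The smallest positive such k is 36.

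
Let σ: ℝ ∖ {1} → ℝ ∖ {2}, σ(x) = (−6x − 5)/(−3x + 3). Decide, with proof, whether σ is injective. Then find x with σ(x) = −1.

-2/9

Suppose σ(x_1) = σ(x_2). Cross-multiplying: (−6x_1 − 5)(−3x_2 + 3) = (−6x_2 − 5)(−3x_1 + 3).
Expanding both sides and cancelling the symmetric terms leaves −33·(x_1 − x_2) = 0. Since −33 ≠ 0, x_1 = x_2. Hence σ is injective.
Solving σ(x) = −1: cross-multiplying gives −6x − 5 = −1(−3x + 3), which rearranges to −9x = 2, so x = −2/9.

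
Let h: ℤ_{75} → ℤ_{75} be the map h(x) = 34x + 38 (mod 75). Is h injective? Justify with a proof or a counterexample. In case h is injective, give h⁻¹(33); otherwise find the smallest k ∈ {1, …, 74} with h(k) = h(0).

If h(a) = h(b), then 34a ≡ 34b (mod 75). Because gcd(34, 75) = 1, we may cancel 34 to get a ≡ b (mod 75).
Therefore h is injective.
We now compute 34⁻¹ mod 75 explicitly. Euclid's algorithm: 75 = 2·34 + 7, 34 = 4·7 + 6, 7 = 1·6 + 1; back-substituting gives 1 = 64·34 − 29·75, so 34⁻¹ ≡ 64 (mod 75).
Since h is injective, we find h⁻¹(33): we need 34x ≡ 33 − 38 ≡ 70 (mod 75). Using 34⁻¹ = 64: x ≡ 64·70 = 4480 = 59·75 + 55, so x = 55.
Check: h(55) = 34·55 + 38 = 1908 = 25·75 + 33 ≡ 33 (mod 75).

55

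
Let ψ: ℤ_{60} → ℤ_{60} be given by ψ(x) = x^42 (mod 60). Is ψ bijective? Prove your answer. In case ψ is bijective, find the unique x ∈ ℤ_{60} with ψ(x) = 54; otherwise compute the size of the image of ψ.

12

ψ(2): Repeated squaring mod 60: 2^1 ≡ 2, 2^2 ≡ 2² = 4, 2^4 ≡ 4² = 16, 2^8 ≡ 16² = 256 ≡ 16, 2^16 ≡ 16² = 256 ≡ 16, 2^32 ≡ 16² = 256 ≡ 16. Since 42 = 32 + 8 + 2, 2^42 ≡ 16·16·4: 16·16 = 256 ≡ 16, then 16·4 = 64 ≡ 4. So 2^42 ≡ 4 (mod 60).
ψ(8): Repeated squaring mod 60: 8^1 ≡ 8, 8^2 ≡ 8² = 64 ≡ 4, 8^4 ≡ 4² = 16, 8^8 ≡ 16² = 256 ≡ 16, 8^16 ≡ 16² = 256 ≡ 16, 8^32 ≡ 16² = 256 ≡ 16. Since 42 = 32 + 8 + 2, 8^42 ≡ 16·16·4: 16·16 = 256 ≡ 16, then 16·4 = 64 ≡ 4. So 8^42 ≡ 4 (mod 60).
So ψ(2) = ψ(8) = 4 while 2 ≠ 8, hence ψ is not injective, hence not bijective.
Since ψ is not bijective, we determine |image(ψ)|. Computing x^42 mod 60 for each x (by repeated squaring, reducing mod 60 at every step), the values ψ(0), ψ(1), …, ψ(59) are: 0, 1, 4, 9, 16, 25, 36, 49, 4, 21, 40, 1, 24, 49, 16, 45, 16, 49, 24, 1, 40, 21, 4, 49, 36, 25, 16, 9, 4, 1, 0, 1, 4, 9, 16, 25, 36, 49, 4, 21, 40, 1, 24, 49, 16, 45, 16, 49, 24, 1, 40, 21, 4, 49, 36, 25, 16, 9, 4, 1.
The distinct values are {0, 1, 4, 9, 16, 21, 24, 25, 36, 40, 45, 49}; there are 12 of them.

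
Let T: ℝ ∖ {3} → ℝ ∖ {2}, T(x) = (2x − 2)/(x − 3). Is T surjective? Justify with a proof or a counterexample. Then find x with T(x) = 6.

4

For any y ≠ 2, solving y(x − 3) = 2x − 2 for x gives a well-defined x ≠ 3. So T is surjective.
Solving T(x) = 6: cross-multiplying gives 2x − 2 = 6(x − 3), which rearranges to −4x = −16, so x = 4.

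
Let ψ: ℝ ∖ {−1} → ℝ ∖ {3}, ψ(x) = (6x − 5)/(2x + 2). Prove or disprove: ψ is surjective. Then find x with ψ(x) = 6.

-17/6

For any y ≠ 3, solving y(2x + 2) = 6x − 5 for x gives a well-defined x ≠ −1. So ψ is surjective.
Solving ψ(x) = 6: cross-multiplying gives 6x − 5 = 6(2x + 2), which rearranges to −6x = 17, so x = −17/6.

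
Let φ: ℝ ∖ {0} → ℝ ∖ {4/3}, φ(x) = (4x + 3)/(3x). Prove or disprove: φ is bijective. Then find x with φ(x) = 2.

3/2

Suppose φ(x_1) = φ(x_2). Cross-multiplying: (4x_1 + 3)(3x_2) = (4x_2 + 3)(3x_1).
Expanding both sides and cancelling the symmetric terms leaves −9·(x_1 − x_2) = 0. Since −9 ≠ 0, x_1 = x_2. Thus φ is injective.
For any y ≠ 4/3, solving y(3x) = 4x + 3 for x gives a well-defined x ≠ 0. So φ is surjective.
So φ is bijective.
Solving φ(x) = 2: cross-multiplying gives 4x + 3 = 2(3x), which rearranges to −2x = −3, so x = 3/2.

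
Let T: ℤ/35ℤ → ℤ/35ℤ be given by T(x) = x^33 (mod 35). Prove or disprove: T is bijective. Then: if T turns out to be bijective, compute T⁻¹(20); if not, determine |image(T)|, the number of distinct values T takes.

T(4): Repeated squaring mod 35: 4^1 ≡ 4, 4^2 ≡ 4² = 16, 4^4 ≡ 16² = 256 ≡ 11, 4^8 ≡ 11² = 121 ≡ 16, 4^16 ≡ 16² = 256 ≡ 11, 4^32 ≡ 11² = 121 ≡ 16. Since 33 = 32 + 1, 4^33 ≡ 16·4: 16·4 = 64 ≡ 29. So 4^33 ≡ 29 (mod 35).
T(9): Repeated squaring mod 35: 9^1 ≡ 9, 9^2 ≡ 9² = 81 ≡ 11, 9^4 ≡ 11² = 121 ≡ 16, 9^8 ≡ 16² = 256 ≡ 11, 9^16 ≡ 11² = 121 ≡ 16, 9^32 ≡ 16² = 256 ≡ 11. Since 33 = 32 + 1, 9^33 ≡ 11·9: 11·9 = 99 ≡ 29. So 9^33 ≡ 29 (mod 35).
So T(4) = T(9) = 29 while 4 ≠ 9, thus T is not injective, hence not bijective.
Since T is not bijective, we determine |image(T)|. Computing x^33 mod 35 for each x (by repeated squaring, reducing mod 35 at every step), the values T(0), T(1), …, T(34) are: 0, 1, 22, 13, 29, 20, 6, 7, 8, 29, 20, 1, 27, 13, 14, 15, 1, 27, 8, 34, 20, 21, 22, 8, 34, 15, 6, 27, 28, 29, 15, 6, 22, 13, 34.
The distinct values are {0, 1, 6, 7, 8, 13, 14, 15, 20, 21, 22, 27, 28, 29, 34}; there are 15 of them.

15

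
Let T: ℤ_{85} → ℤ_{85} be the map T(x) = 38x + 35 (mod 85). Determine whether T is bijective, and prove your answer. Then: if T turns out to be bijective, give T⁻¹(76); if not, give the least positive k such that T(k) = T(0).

Suppose T(u) = T(v) in ℤ_{85}. Then 38u + 35 ≡ 38v + 35 (mod 85), so 38(u − v) ≡ 0 (mod 85).
Since gcd(38, 85) = 1, 38 is invertible modulo 85, therefore u − v ≡ 0 (mod 85), i.e. u = v.
We now compute 38⁻¹ mod 85 explicitly. Euclid's algorithm: 85 = 2·38 + 9, 38 = 4·9 + 2, 9 = 4·2 + 1; back-substituting gives 1 = 47·38 − 21·85, so 38⁻¹ ≡ 47 (mod 85).
Then y ↦ 47(y − 35) is a two-sided inverse to T, so every y ∈ ℤ_{85} has a preimage.
So T is bijective.
Since T is bijective, we compute T⁻¹(76): solve 38x + 35 ≡ 76 (mod 85), i.e. 38x ≡ 41 (mod 85).
Multiplying by 38⁻¹ = 47 gives x ≡ 47·41 = 1927 = 22·85 + 57 ≡ 57 (mod 85).
Check: T(57) = 38·57 + 35 = 2201 = 25·85 + 76 ≡ 76 (mod 85).

57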